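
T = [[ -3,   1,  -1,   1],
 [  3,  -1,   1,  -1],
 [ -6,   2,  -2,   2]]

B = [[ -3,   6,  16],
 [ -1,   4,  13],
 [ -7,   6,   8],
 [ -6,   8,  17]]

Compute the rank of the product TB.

1

First compute TB:
[[  9, -12, -26],
 [ -9,  12,  26],
 [ 18, -24, -52]]
Now row reduce the product.
R2 ← R2 + R1: [0, 0, 0]
R3 ← R3 − (2)·R1: [0, 0, 0]
1 nonzero row, so rank(TB) = 1.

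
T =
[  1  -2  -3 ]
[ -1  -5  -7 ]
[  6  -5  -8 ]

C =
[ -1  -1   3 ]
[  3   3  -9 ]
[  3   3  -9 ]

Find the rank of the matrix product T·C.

1

First compute TC:
[[-16, -16,  48],
 [-35, -35, 105],
 [-45, -45, 135]]
Now row reduce the product.
R2 ← R2 − (35/16)·R1: [0, 0, 0]
R3 ← R3 − (45/16)·R1: [0, 0, 0]
1 nonzero row, so rank(TC) = 1.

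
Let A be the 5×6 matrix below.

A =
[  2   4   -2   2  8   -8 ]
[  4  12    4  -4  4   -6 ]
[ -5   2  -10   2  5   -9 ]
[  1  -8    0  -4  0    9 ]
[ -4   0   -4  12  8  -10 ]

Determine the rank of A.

Row reduce to echelon form.
R2 ← R2 − (2)·R1: [0, 4, 8, -8, -12, 10]
R3 ← R3 + (5/2)·R1: [0, 12, -15, 7, 25, -29]
R4 ← R4 − (1/2)·R1: [0, -10, 1, -5, -4, 13]
R5 ← R5 + (2)·R1: [0, 8, -8, 16, 24, -26]
R3 ← R3 − (3)·R2: [0, 0, -39, 31, 61, -59]
R4 ← R4 + (5/2)·R2: [0, 0, 21, -25, -34, 38]
R5 ← R5 − (2)·R2: [0, 0, -24, 32, 48, -46]
R4 ← R4 + (7/13)·R3: [0, 0, 0, -108/13, -15/13, 81/13]
R5 ← R5 − (8/13)·R3: [0, 0, 0, 168/13, 136/13, -126/13]
R5 ← R5 + (14/9)·R4: [0, 0, 0, 0, 26/3, 0]
Echelon form has 5 nonzero rows, so rank(A) = 5.

5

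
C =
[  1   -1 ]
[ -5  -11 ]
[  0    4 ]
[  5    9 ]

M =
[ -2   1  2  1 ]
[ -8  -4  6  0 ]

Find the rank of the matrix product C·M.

First compute CM:
[[  6,   5,  -4,   1],
 [ 98,  39, -76,  -5],
 [-32, -16,  24,   0],
 [-82, -31,  64,   5]]
Now row reduce the product.
R2 ← R2 − (49/3)·R1: [0, -128/3, -32/3, -64/3]
R3 ← R3 + (16/3)·R1: [0, 32/3, 8/3, 16/3]
R4 ← R4 + (41/3)·R1: [0, 112/3, 28/3, 56/3]
R3 ← R3 + (1/4)·R2: [0, 0, 0, 0]
R4 ← R4 + (7/8)·R2: [0, 0, 0, 0]
2 nonzero rows, so rank(CM) = 2.

2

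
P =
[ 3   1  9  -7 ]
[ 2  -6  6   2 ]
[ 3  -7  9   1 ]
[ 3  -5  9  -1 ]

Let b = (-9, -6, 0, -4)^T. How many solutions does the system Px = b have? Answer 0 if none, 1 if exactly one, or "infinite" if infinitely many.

0

Row reduce the augmented matrix [P | b].
R2 ← R2 − (2/3)·R1: [0, -20/3, 0, 20/3, 0]
R3 ← R3 − R1: [0, -8, 0, 8, 9]
R4 ← R4 − R1: [0, -6, 0, 6, 5]
R3 ← R3 − (6/5)·R2: [0, 0, 0, 0, 9]
R4 ← R4 − (9/10)·R2: [0, 0, 0, 0, 5]
R4 ← R4 − (5/9)·R3: [0, 0, 0, 0, 0]
The echelon form has 3 nonzero rows; the last pivot sits in the augmented column, so rank(P) = 2 but rank([P|b]) = 3.
Since the ranks differ, the system is inconsistent.
It has no solutions.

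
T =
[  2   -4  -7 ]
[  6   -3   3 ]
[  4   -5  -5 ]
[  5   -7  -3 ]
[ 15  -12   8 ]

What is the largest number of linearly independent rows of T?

3

Row reduce to echelon form.
R2 ← R2 − (3)·R1: [0, 9, 24]
R3 ← R3 − (2)·R1: [0, 3, 9]
R4 ← R4 − (5/2)·R1: [0, 3, 29/2]
R5 ← R5 − (15/2)·R1: [0, 18, 121/2]
R3 ← R3 − (1/3)·R2: [0, 0, 1]
R4 ← R4 − (1/3)·R2: [0, 0, 13/2]
R5 ← R5 − (2)·R2: [0, 0, 25/2]
R4 ← R4 − (13/2)·R3: [0, 0, 0]
R5 ← R5 − (25/2)·R3: [0, 0, 0]
Echelon form has 3 nonzero rows, so rank(T) = 3.
The rank gives the maximum number of linearly independent rows: 3.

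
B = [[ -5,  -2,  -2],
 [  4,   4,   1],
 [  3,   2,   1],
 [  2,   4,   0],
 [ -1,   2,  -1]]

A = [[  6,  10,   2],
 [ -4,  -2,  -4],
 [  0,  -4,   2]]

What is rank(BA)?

2

First compute BA:
[[-22, -38,  -6],
 [  8,  28,  -6],
 [ 10,  22,   0],
 [ -4,  12, -12],
 [-14, -10, -12]]
Now row reduce the product.
R2 ← R2 + (4/11)·R1: [0, 156/11, -90/11]
R3 ← R3 + (5/11)·R1: [0, 52/11, -30/11]
R4 ← R4 − (2/11)·R1: [0, 208/11, -120/11]
R5 ← R5 − (7/11)·R1: [0, 156/11, -90/11]
R3 ← R3 − (1/3)·R2: [0, 0, 0]
R4 ← R4 − (4/3)·R2: [0, 0, 0]
R5 ← R5 − R2: [0, 0, 0]
2 nonzero rows, so rank(BA) = 2.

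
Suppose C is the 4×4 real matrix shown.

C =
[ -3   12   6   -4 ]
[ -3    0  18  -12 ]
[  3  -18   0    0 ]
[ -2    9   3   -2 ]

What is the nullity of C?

2

Row reduce to echelon form.
R2 ← R2 − R1: [0, -12, 12, -8]
R3 ← R3 + R1: [0, -6, 6, -4]
R4 ← R4 − (2/3)·R1: [0, 1, -1, 2/3]
R3 ← R3 − (1/2)·R2: [0, 0, 0, 0]
R4 ← R4 + (1/12)·R2: [0, 0, 0, 0]
2 nonzero rows, so rank(C) = 2.
C has 4 columns; by rank–nullity, nullity = 4 − 2 = 2.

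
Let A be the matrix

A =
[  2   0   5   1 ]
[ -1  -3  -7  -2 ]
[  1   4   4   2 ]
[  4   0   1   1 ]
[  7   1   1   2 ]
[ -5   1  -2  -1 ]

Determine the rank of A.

Row reduce to echelon form.
R2 ← R2 + (1/2)·R1: [0, -3, -9/2, -3/2]
R3 ← R3 − (1/2)·R1: [0, 4, 3/2, 3/2]
R4 ← R4 − (2)·R1: [0, 0, -9, -1]
R5 ← R5 − (7/2)·R1: [0, 1, -33/2, -3/2]
R6 ← R6 + (5/2)·R1: [0, 1, 21/2, 3/2]
R3 ← R3 + (4/3)·R2: [0, 0, -9/2, -1/2]
R5 ← R5 + (1/3)·R2: [0, 0, -18, -2]
R6 ← R6 + (1/3)·R2: [0, 0, 9, 1]
R4 ← R4 − (2)·R3: [0, 0, 0, 0]
R5 ← R5 − (4)·R3: [0, 0, 0, 0]
R6 ← R6 + (2)·R3: [0, 0, 0, 0]
Echelon form has 3 nonzero rows, so rank(A) = 3.

3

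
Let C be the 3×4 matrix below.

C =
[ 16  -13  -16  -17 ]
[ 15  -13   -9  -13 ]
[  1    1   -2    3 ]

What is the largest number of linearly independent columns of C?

Row reduce to echelon form.
R2 ← R2 − (15/16)·R1: [0, -13/16, 6, 47/16]
R3 ← R3 − (1/16)·R1: [0, 29/16, -1, 65/16]
R3 ← R3 + (29/13)·R2: [0, 0, 161/13, 138/13]
Echelon form has 3 nonzero rows, so rank(C) = 3.
The rank gives the maximum number of linearly independent columns: 3.

3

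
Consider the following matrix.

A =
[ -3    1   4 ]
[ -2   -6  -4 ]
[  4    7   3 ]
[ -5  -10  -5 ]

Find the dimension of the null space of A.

1

Row reduce to echelon form.
R2 ← R2 − (2/3)·R1: [0, -20/3, -20/3]
R3 ← R3 + (4/3)·R1: [0, 25/3, 25/3]
R4 ← R4 − (5/3)·R1: [0, -35/3, -35/3]
R3 ← R3 + (5/4)·R2: [0, 0, 0]
R4 ← R4 − (7/4)·R2: [0, 0, 0]
2 nonzero rows, so rank(A) = 2.
A has 3 columns; by rank–nullity, nullity = 3 − 2 = 1.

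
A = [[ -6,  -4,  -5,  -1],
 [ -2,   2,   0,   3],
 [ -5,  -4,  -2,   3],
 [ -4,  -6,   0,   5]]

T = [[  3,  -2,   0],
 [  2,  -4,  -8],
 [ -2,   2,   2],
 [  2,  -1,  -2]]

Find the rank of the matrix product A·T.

3

First compute AT:
[[-18,  19,  24],
 [  4,  -7, -22],
 [-13,  19,  22],
 [-14,  27,  38]]
Now row reduce the product.
R2 ← R2 + (2/9)·R1: [0, -25/9, -50/3]
R3 ← R3 − (13/18)·R1: [0, 95/18, 14/3]
R4 ← R4 − (7/9)·R1: [0, 110/9, 58/3]
R3 ← R3 + (19/10)·R2: [0, 0, -27]
R4 ← R4 + (22/5)·R2: [0, 0, -54]
R4 ← R4 − (2)·R3: [0, 0, 0]
3 nonzero rows, so rank(AT) = 3.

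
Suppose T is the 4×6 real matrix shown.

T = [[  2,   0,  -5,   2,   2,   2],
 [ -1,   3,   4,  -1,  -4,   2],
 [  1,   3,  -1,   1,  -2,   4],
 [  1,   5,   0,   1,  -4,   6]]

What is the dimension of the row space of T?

Row reduce to echelon form.
R2 ← R2 + (1/2)·R1: [0, 3, 3/2, 0, -3, 3]
R3 ← R3 − (1/2)·R1: [0, 3, 3/2, 0, -3, 3]
R4 ← R4 − (1/2)·R1: [0, 5, 5/2, 0, -5, 5]
R3 ← R3 − R2: [0, 0, 0, 0, 0, 0]
R4 ← R4 − (5/3)·R2: [0, 0, 0, 0, 0, 0]
Echelon form has 2 nonzero rows, so rank(T) = 2.
The row space has dimension equal to the rank: 2.

2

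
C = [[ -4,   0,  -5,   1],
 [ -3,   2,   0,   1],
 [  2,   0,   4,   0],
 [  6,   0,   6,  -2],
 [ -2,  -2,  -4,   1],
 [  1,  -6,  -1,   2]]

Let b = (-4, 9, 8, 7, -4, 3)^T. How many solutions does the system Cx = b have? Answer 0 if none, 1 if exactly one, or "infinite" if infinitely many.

0

Row reduce the augmented matrix [C | b].
R2 ← R2 − (3/4)·R1: [0, 2, 15/4, 1/4, 12]
R3 ← R3 + (1/2)·R1: [0, 0, 3/2, 1/2, 6]
R4 ← R4 + (3/2)·R1: [0, 0, -3/2, -1/2, 1]
R5 ← R5 − (1/2)·R1: [0, -2, -3/2, 1/2, -2]
R6 ← R6 + (1/4)·R1: [0, -6, -9/4, 9/4, 2]
R5 ← R5 + R2: [0, 0, 9/4, 3/4, 10]
R6 ← R6 + (3)·R2: [0, 0, 9, 3, 38]
R4 ← R4 + R3: [0, 0, 0, 0, 7]
R5 ← R5 − (3/2)·R3: [0, 0, 0, 0, 1]
R6 ← R6 − (6)·R3: [0, 0, 0, 0, 2]
R5 ← R5 − (1/7)·R4: [0, 0, 0, 0, 0]
R6 ← R6 − (2/7)·R4: [0, 0, 0, 0, 0]
The echelon form has 4 nonzero rows; the last pivot sits in the augmented column, so rank(C) = 3 but rank([C|b]) = 4.
Since the ranks differ, the system is inconsistent.
It has no solutions.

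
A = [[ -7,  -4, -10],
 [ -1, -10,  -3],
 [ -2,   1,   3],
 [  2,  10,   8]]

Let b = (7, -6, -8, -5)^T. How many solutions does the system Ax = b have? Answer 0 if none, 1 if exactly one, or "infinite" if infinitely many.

Row reduce the augmented matrix [A | b].
R2 ← R2 − (1/7)·R1: [0, -66/7, -11/7, -7]
R3 ← R3 − (2/7)·R1: [0, 15/7, 41/7, -10]
R4 ← R4 + (2/7)·R1: [0, 62/7, 36/7, -3]
R3 ← R3 + (5/22)·R2: [0, 0, 11/2, -255/22]
R4 ← R4 + (31/33)·R2: [0, 0, 11/3, -316/33]
R4 ← R4 − (2/3)·R3: [0, 0, 0, -61/33]
The echelon form has 4 nonzero rows; the last pivot sits in the augmented column, so rank(A) = 3 but rank([A|b]) = 4.
Since the ranks differ, the system is inconsistent.
It has no solutions.

0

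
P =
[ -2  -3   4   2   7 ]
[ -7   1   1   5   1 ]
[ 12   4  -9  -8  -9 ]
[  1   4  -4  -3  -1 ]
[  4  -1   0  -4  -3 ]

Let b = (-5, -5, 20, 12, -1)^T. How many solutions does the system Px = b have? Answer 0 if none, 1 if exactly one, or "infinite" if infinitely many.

1

Row reduce the augmented matrix [P | b].
R2 ← R2 − (7/2)·R1: [0, 23/2, -13, -2, -47/2, 25/2]
R3 ← R3 + (6)·R1: [0, -14, 15, 4, 33, -10]
R4 ← R4 + (1/2)·R1: [0, 5/2, -2, -2, 5/2, 19/2]
R5 ← R5 + (2)·R1: [0, -7, 8, 0, 11, -11]
R3 ← R3 + (28/23)·R2: [0, 0, -19/23, 36/23, 101/23, 120/23]
R4 ← R4 − (5/23)·R2: [0, 0, 19/23, -36/23, 175/23, 156/23]
R5 ← R5 + (14/23)·R2: [0, 0, 2/23, -28/23, -76/23, -78/23]
R4 ← R4 + R3: [0, 0, 0, 0, 12, 12]
R5 ← R5 + (2/19)·R3: [0, 0, 0, -20/19, -54/19, -54/19]
Swap R4 ↔ R5
The echelon form has 5 nonzero rows, and every pivot lies in the first 5 columns, so rank(P) = rank([P|b]) = 5.
The system is consistent.
rank = 5 = number of unknowns, so the solution is unique.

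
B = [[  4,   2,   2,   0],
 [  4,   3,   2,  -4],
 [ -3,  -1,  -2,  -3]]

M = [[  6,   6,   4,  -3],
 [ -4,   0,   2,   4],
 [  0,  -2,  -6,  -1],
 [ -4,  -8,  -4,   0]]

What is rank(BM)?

3

First compute BM:
[[ 16,  20,   8,  -6],
 [ 28,  52,  26,  -2],
 [ -2,  10,  10,   7]]
Now row reduce the product.
R2 ← R2 − (7/4)·R1: [0, 17, 12, 17/2]
R3 ← R3 + (1/8)·R1: [0, 25/2, 11, 25/4]
R3 ← R3 − (25/34)·R2: [0, 0, 37/17, 0]
3 nonzero rows, so rank(BM) = 3.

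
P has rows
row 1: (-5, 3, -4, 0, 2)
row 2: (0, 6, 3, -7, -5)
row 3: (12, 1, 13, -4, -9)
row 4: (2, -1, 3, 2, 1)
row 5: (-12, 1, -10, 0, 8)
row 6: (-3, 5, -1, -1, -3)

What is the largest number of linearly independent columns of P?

5

Row reduce to echelon form.
R3 ← R3 + (12/5)·R1: [0, 41/5, 17/5, -4, -21/5]
R4 ← R4 + (2/5)·R1: [0, 1/5, 7/5, 2, 9/5]
R5 ← R5 − (12/5)·R1: [0, -31/5, -2/5, 0, 16/5]
R6 ← R6 − (3/5)·R1: [0, 16/5, 7/5, -1, -21/5]
R3 ← R3 − (41/30)·R2: [0, 0, -7/10, 167/30, 79/30]
R4 ← R4 − (1/30)·R2: [0, 0, 13/10, 67/30, 59/30]
R5 ← R5 + (31/30)·R2: [0, 0, 27/10, -217/30, -59/30]
R6 ← R6 − (8/15)·R2: [0, 0, -1/5, 41/15, -23/15]
R4 ← R4 + (13/7)·R3: [0, 0, 0, 88/7, 48/7]
R5 ← R5 + (27/7)·R3: [0, 0, 0, 299/21, 172/21]
R6 ← R6 − (2/7)·R3: [0, 0, 0, 8/7, -16/7]
R5 ← R5 − (299/264)·R4: [0, 0, 0, 0, 14/33]
R6 ← R6 − (1/11)·R4: [0, 0, 0, 0, -32/11]
R6 ← R6 + (48/7)·R5: [0, 0, 0, 0, 0]
Echelon form has 5 nonzero rows, so rank(P) = 5.
The rank gives the maximum number of linearly independent columns: 5.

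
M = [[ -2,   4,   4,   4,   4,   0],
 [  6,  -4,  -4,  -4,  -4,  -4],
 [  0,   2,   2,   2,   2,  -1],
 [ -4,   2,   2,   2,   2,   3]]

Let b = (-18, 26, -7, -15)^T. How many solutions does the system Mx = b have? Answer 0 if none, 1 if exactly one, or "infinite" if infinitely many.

Row reduce the augmented matrix [M | b].
R2 ← R2 + (3)·R1: [0, 8, 8, 8, 8, -4, -28]
R4 ← R4 − (2)·R1: [0, -6, -6, -6, -6, 3, 21]
R3 ← R3 − (1/4)·R2: [0, 0, 0, 0, 0, 0, 0]
R4 ← R4 + (3/4)·R2: [0, 0, 0, 0, 0, 0, 0]
The echelon form has 2 nonzero rows, and every pivot lies in the first 6 columns, so rank(M) = rank([M|b]) = 2.
The system is consistent.
rank = 2 < 6 unknowns, so there are infinitely many solutions.

infinite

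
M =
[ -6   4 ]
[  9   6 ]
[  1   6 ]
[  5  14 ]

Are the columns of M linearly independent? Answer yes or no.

yes

Row reduce M to echelon form.
R2 ← R2 + (3/2)·R1: [0, 12]
R3 ← R3 + (1/6)·R1: [0, 20/3]
R4 ← R4 + (5/6)·R1: [0, 52/3]
R3 ← R3 − (5/9)·R2: [0, 0]
R4 ← R4 − (13/9)·R2: [0, 0]
2 pivots among 2 columns.
Every column is a pivot column, so the columns are linearly independent.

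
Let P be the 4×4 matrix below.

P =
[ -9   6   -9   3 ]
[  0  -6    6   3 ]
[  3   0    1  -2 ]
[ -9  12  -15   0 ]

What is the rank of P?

Row reduce to echelon form.
R3 ← R3 + (1/3)·R1: [0, 2, -2, -1]
R4 ← R4 − R1: [0, 6, -6, -3]
R3 ← R3 + (1/3)·R2: [0, 0, 0, 0]
R4 ← R4 + R2: [0, 0, 0, 0]
Echelon form has 2 nonzero rows, so rank(P) = 2.

2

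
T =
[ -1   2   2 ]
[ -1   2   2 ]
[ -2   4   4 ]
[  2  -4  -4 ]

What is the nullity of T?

Row reduce to echelon form.
R2 ← R2 − R1: [0, 0, 0]
R3 ← R3 − (2)·R1: [0, 0, 0]
R4 ← R4 + (2)·R1: [0, 0, 0]
1 nonzero row, so rank(T) = 1.
T has 3 columns; by rank–nullity, nullity = 3 − 1 = 2.

2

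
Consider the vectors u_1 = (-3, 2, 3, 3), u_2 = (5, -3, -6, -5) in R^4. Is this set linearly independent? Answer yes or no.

Form the matrix with these vectors as rows and row reduce.
R2 ← R2 + (5/3)·R1: [0, 1/3, -1, 0]
2 nonzero rows, so the 2 vectors span a space of dimension 2.
Since 2 = 2, the vectors are linearly independent.

yes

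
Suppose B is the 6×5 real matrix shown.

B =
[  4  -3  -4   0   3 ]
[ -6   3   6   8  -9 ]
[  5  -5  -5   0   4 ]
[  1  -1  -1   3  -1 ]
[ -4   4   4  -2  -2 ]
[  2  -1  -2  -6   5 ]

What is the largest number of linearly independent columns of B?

Row reduce to echelon form.
R2 ← R2 + (3/2)·R1: [0, -3/2, 0, 8, -9/2]
R3 ← R3 − (5/4)·R1: [0, -5/4, 0, 0, 1/4]
R4 ← R4 − (1/4)·R1: [0, -1/4, 0, 3, -7/4]
R5 ← R5 + R1: [0, 1, 0, -2, 1]
R6 ← R6 − (1/2)·R1: [0, 1/2, 0, -6, 7/2]
R3 ← R3 − (5/6)·R2: [0, 0, 0, -20/3, 4]
R4 ← R4 − (1/6)·R2: [0, 0, 0, 5/3, -1]
R5 ← R5 + (2/3)·R2: [0, 0, 0, 10/3, -2]
R6 ← R6 + (1/3)·R2: [0, 0, 0, -10/3, 2]
R4 ← R4 + (1/4)·R3: [0, 0, 0, 0, 0]
R5 ← R5 + (1/2)·R3: [0, 0, 0, 0, 0]
R6 ← R6 − (1/2)·R3: [0, 0, 0, 0, 0]
Echelon form has 3 nonzero rows, so rank(B) = 3.
The rank gives the maximum number of linearly independent columns: 3.

3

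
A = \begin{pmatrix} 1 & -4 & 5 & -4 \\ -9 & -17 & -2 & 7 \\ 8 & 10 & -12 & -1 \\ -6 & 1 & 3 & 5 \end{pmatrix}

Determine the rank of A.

3

Row reduce to echelon form.
R2 ← R2 + (9)·R1: [0, -53, 43, -29]
R3 ← R3 − (8)·R1: [0, 42, -52, 31]
R4 ← R4 + (6)·R1: [0, -23, 33, -19]
R3 ← R3 + (42/53)·R2: [0, 0, -950/53, 425/53]
R4 ← R4 − (23/53)·R2: [0, 0, 760/53, -340/53]
R4 ← R4 + (4/5)·R3: [0, 0, 0, 0]
Echelon form has 3 nonzero rows, so rank(A) = 3.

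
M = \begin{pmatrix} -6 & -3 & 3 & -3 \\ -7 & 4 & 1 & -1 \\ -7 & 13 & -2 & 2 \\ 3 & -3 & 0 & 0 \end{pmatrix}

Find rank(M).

2

Row reduce to echelon form.
R2 ← R2 − (7/6)·R1: [0, 15/2, -5/2, 5/2]
R3 ← R3 − (7/6)·R1: [0, 33/2, -11/2, 11/2]
R4 ← R4 + (1/2)·R1: [0, -9/2, 3/2, -3/2]
R3 ← R3 − (11/5)·R2: [0, 0, 0, 0]
R4 ← R4 + (3/5)·R2: [0, 0, 0, 0]
Echelon form has 2 nonzero rows, so rank(M) = 2.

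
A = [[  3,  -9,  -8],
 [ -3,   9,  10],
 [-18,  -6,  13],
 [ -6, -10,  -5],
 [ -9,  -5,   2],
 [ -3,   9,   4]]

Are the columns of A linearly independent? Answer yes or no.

yes

Row reduce A to echelon form.
R2 ← R2 + R1: [0, 0, 2]
R3 ← R3 + (6)·R1: [0, -60, -35]
R4 ← R4 + (2)·R1: [0, -28, -21]
R5 ← R5 + (3)·R1: [0, -32, -22]
R6 ← R6 + R1: [0, 0, -4]
Swap R2 ↔ R3
R4 ← R4 − (7/15)·R2: [0, 0, -14/3]
R5 ← R5 − (8/15)·R2: [0, 0, -10/3]
R4 ← R4 + (7/3)·R3: [0, 0, 0]
R5 ← R5 + (5/3)·R3: [0, 0, 0]
R6 ← R6 + (2)·R3: [0, 0, 0]
3 pivots among 3 columns.
Every column is a pivot column, so the columns are linearly independent.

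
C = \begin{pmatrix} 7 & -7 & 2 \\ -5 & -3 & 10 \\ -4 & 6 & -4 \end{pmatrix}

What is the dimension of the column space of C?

Row reduce to echelon form.
R2 ← R2 + (5/7)·R1: [0, -8, 80/7]
R3 ← R3 + (4/7)·R1: [0, 2, -20/7]
R3 ← R3 + (1/4)·R2: [0, 0, 0]
Echelon form has 2 nonzero rows, so rank(C) = 2.
The column space has dimension equal to the rank: 2.

2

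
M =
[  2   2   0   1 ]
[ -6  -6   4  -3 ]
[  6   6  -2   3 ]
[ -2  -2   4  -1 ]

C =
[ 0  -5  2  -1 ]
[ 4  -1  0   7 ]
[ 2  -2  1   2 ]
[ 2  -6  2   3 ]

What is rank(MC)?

First compute MC:
[[ 10, -18,   6,  15],
 [-22,  46, -14, -37],
 [ 26, -50,  16,  41],
 [ -2,  10,  -2,  -7]]
Now row reduce the product.
R2 ← R2 + (11/5)·R1: [0, 32/5, -4/5, -4]
R3 ← R3 − (13/5)·R1: [0, -16/5, 2/5, 2]
R4 ← R4 + (1/5)·R1: [0, 32/5, -4/5, -4]
R3 ← R3 + (1/2)·R2: [0, 0, 0, 0]
R4 ← R4 − R2: [0, 0, 0, 0]
2 nonzero rows, so rank(MC) = 2.

2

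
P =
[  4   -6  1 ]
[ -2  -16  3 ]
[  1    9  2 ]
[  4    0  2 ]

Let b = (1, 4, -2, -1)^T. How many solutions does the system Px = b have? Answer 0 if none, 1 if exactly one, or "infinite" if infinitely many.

Row reduce the augmented matrix [P | b].
R2 ← R2 + (1/2)·R1: [0, -19, 7/2, 9/2]
R3 ← R3 − (1/4)·R1: [0, 21/2, 7/4, -9/4]
R4 ← R4 − R1: [0, 6, 1, -2]
R3 ← R3 + (21/38)·R2: [0, 0, 70/19, 9/38]
R4 ← R4 + (6/19)·R2: [0, 0, 40/19, -11/19]
R4 ← R4 − (4/7)·R3: [0, 0, 0, -5/7]
The echelon form has 4 nonzero rows; the last pivot sits in the augmented column, so rank(P) = 3 but rank([P|b]) = 4.
Since the ranks differ, the system is inconsistent.
It has no solutions.

0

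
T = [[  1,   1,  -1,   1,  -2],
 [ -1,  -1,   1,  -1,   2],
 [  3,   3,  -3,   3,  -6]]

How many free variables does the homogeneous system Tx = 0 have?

Row reduce to echelon form.
R2 ← R2 + R1: [0, 0, 0, 0, 0]
R3 ← R3 − (3)·R1: [0, 0, 0, 0, 0]
1 nonzero row, so rank(T) = 1.
T has 5 columns; by rank–nullity, nullity = 5 − 1 = 4.

4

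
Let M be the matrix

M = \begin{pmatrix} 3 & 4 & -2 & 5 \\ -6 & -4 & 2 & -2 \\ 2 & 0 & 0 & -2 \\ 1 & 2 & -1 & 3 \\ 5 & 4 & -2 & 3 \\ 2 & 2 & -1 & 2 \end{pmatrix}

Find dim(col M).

2

Row reduce to echelon form.
R2 ← R2 + (2)·R1: [0, 4, -2, 8]
R3 ← R3 − (2/3)·R1: [0, -8/3, 4/3, -16/3]
R4 ← R4 − (1/3)·R1: [0, 2/3, -1/3, 4/3]
R5 ← R5 − (5/3)·R1: [0, -8/3, 4/3, -16/3]
R6 ← R6 − (2/3)·R1: [0, -2/3, 1/3, -4/3]
R3 ← R3 + (2/3)·R2: [0, 0, 0, 0]
R4 ← R4 − (1/6)·R2: [0, 0, 0, 0]
R5 ← R5 + (2/3)·R2: [0, 0, 0, 0]
R6 ← R6 + (1/6)·R2: [0, 0, 0, 0]
Echelon form has 2 nonzero rows, so rank(M) = 2.
The column space has dimension equal to the rank: 2.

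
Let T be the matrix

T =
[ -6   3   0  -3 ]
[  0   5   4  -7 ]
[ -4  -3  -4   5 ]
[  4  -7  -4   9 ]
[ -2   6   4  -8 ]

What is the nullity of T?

2

Row reduce to echelon form.
R3 ← R3 − (2/3)·R1: [0, -5, -4, 7]
R4 ← R4 + (2/3)·R1: [0, -5, -4, 7]
R5 ← R5 − (1/3)·R1: [0, 5, 4, -7]
R3 ← R3 + R2: [0, 0, 0, 0]
R4 ← R4 + R2: [0, 0, 0, 0]
R5 ← R5 − R2: [0, 0, 0, 0]
2 nonzero rows, so rank(T) = 2.
T has 4 columns; by rank–nullity, nullity = 4 − 2 = 2.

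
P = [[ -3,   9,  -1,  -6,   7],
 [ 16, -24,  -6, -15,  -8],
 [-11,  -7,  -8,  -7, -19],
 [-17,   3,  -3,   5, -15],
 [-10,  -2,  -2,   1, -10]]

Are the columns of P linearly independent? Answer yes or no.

Row reduce P to echelon form.
R2 ← R2 + (16/3)·R1: [0, 24, -34/3, -47, 88/3]
R3 ← R3 − (11/3)·R1: [0, -40, -13/3, 15, -134/3]
R4 ← R4 − (17/3)·R1: [0, -48, 8/3, 39, -164/3]
R5 ← R5 − (10/3)·R1: [0, -32, 4/3, 21, -100/3]
R3 ← R3 + (5/3)·R2: [0, 0, -209/9, -190/3, 38/9]
R4 ← R4 + (2)·R2: [0, 0, -20, -55, 4]
R5 ← R5 + (4/3)·R2: [0, 0, -124/9, -125/3, 52/9]
R4 ← R4 − (180/209)·R3: [0, 0, 0, -5/11, 4/11]
R5 ← R5 − (124/209)·R3: [0, 0, 0, -45/11, 36/11]
R5 ← R5 − (9)·R4: [0, 0, 0, 0, 0]
4 pivots among 5 columns.
Only 4 < 5 pivot columns, so the columns are linearly dependent.

no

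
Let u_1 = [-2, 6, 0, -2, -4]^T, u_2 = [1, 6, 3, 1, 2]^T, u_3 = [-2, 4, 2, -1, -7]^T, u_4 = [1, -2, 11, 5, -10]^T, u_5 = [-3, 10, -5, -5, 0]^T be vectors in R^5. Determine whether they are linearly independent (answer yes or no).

Form the matrix with these vectors as rows and row reduce.
R2 ← R2 + (1/2)·R1: [0, 9, 3, 0, 0]
R3 ← R3 − R1: [0, -2, 2, 1, -3]
R4 ← R4 + (1/2)·R1: [0, 1, 11, 4, -12]
R5 ← R5 − (3/2)·R1: [0, 1, -5, -2, 6]
R3 ← R3 + (2/9)·R2: [0, 0, 8/3, 1, -3]
R4 ← R4 − (1/9)·R2: [0, 0, 32/3, 4, -12]
R5 ← R5 − (1/9)·R2: [0, 0, -16/3, -2, 6]
R4 ← R4 − (4)·R3: [0, 0, 0, 0, 0]
R5 ← R5 + (2)·R3: [0, 0, 0, 0, 0]
3 nonzero rows, so the 5 vectors span a space of dimension 3.
Since 3 < 5, the vectors are linearly dependent.

no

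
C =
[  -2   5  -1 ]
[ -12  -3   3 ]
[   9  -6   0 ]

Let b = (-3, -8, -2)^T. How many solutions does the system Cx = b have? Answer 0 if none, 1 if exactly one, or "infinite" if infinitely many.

Row reduce the augmented matrix [C | b].
R2 ← R2 − (6)·R1: [0, -33, 9, 10]
R3 ← R3 + (9/2)·R1: [0, 33/2, -9/2, -31/2]
R3 ← R3 + (1/2)·R2: [0, 0, 0, -21/2]
The echelon form has 3 nonzero rows; the last pivot sits in the augmented column, so rank(C) = 2 but rank([C|b]) = 3.
Since the ranks differ, the system is inconsistent.
It has no solutions.

0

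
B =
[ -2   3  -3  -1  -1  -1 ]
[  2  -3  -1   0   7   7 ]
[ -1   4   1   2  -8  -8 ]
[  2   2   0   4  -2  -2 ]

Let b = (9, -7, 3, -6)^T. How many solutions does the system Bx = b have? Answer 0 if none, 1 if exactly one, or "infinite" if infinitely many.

0

Row reduce the augmented matrix [B | b].
R2 ← R2 + R1: [0, 0, -4, -1, 6, 6, 2]
R3 ← R3 − (1/2)·R1: [0, 5/2, 5/2, 5/2, -15/2, -15/2, -3/2]
R4 ← R4 + R1: [0, 5, -3, 3, -3, -3, 3]
Swap R2 ↔ R3
R4 ← R4 − (2)·R2: [0, 0, -8, -2, 12, 12, 6]
R4 ← R4 − (2)·R3: [0, 0, 0, 0, 0, 0, 2]
The echelon form has 4 nonzero rows; the last pivot sits in the augmented column, so rank(B) = 3 but rank([B|b]) = 4.
Since the ranks differ, the system is inconsistent.
It has no solutions.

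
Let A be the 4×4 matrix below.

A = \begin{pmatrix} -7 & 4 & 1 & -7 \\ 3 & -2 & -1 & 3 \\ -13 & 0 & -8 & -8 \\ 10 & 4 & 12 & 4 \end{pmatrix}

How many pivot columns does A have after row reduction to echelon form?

3

Row reduce to echelon form.
R2 ← R2 + (3/7)·R1: [0, -2/7, -4/7, 0]
R3 ← R3 − (13/7)·R1: [0, -52/7, -69/7, 5]
R4 ← R4 + (10/7)·R1: [0, 68/7, 94/7, -6]
R3 ← R3 − (26)·R2: [0, 0, 5, 5]
R4 ← R4 + (34)·R2: [0, 0, -6, -6]
R4 ← R4 + (6/5)·R3: [0, 0, 0, 0]
Echelon form has 3 nonzero rows, so rank(A) = 3.
Each nonzero row contributes one pivot column: 3 pivot columns.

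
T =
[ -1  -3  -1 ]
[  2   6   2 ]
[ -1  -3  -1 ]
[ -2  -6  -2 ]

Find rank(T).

1

Row reduce to echelon form.
R2 ← R2 + (2)·R1: [0, 0, 0]
R3 ← R3 − R1: [0, 0, 0]
R4 ← R4 − (2)·R1: [0, 0, 0]
Echelon form has 1 nonzero row, so rank(T) = 1.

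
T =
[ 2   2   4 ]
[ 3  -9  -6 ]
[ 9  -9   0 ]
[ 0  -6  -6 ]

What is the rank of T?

2

Row reduce to echelon form.
R2 ← R2 − (3/2)·R1: [0, -12, -12]
R3 ← R3 − (9/2)·R1: [0, -18, -18]
R3 ← R3 − (3/2)·R2: [0, 0, 0]
R4 ← R4 − (1/2)·R2: [0, 0, 0]
Echelon form has 2 nonzero rows, so rank(T) = 2.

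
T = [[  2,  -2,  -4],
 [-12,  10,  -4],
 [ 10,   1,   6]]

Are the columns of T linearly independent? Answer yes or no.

Row reduce T to echelon form.
R2 ← R2 + (6)·R1: [0, -2, -28]
R3 ← R3 − (5)·R1: [0, 11, 26]
R3 ← R3 + (11/2)·R2: [0, 0, -128]
3 pivots among 3 columns.
Every column is a pivot column, so the columns are linearly independent.

yes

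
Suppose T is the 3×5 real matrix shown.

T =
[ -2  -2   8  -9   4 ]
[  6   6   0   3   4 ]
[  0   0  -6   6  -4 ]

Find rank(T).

2

Row reduce to echelon form.
R2 ← R2 + (3)·R1: [0, 0, 24, -24, 16]
R3 ← R3 + (1/4)·R2: [0, 0, 0, 0, 0]
Echelon form has 2 nonzero rows, so rank(T) = 2.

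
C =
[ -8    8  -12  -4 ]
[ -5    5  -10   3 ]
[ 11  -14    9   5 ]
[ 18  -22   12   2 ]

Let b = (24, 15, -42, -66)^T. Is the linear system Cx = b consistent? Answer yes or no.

yes

Row reduce the augmented matrix [C | b].
R2 ← R2 − (5/8)·R1: [0, 0, -5/2, 11/2, 0]
R3 ← R3 + (11/8)·R1: [0, -3, -15/2, -1/2, -9]
R4 ← R4 + (9/4)·R1: [0, -4, -15, -7, -12]
Swap R2 ↔ R3
R4 ← R4 − (4/3)·R2: [0, 0, -5, -19/3, 0]
R4 ← R4 − (2)·R3: [0, 0, 0, -52/3, 0]
The echelon form has 4 nonzero rows, and every pivot lies in the first 4 columns, so rank(C) = rank([C|b]) = 4.
The system is consistent.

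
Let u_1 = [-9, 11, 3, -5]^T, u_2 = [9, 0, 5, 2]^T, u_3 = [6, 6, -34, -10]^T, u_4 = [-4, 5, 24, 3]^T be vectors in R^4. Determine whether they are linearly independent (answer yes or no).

no

Form the matrix with these vectors as rows and row reduce.
R2 ← R2 + R1: [0, 11, 8, -3]
R3 ← R3 + (2/3)·R1: [0, 40/3, -32, -40/3]
R4 ← R4 − (4/9)·R1: [0, 1/9, 68/3, 47/9]
R3 ← R3 − (40/33)·R2: [0, 0, -1376/33, -320/33]
R4 ← R4 − (1/99)·R2: [0, 0, 2236/99, 520/99]
R4 ← R4 + (13/24)·R3: [0, 0, 0, 0]
3 nonzero rows, so the 4 vectors span a space of dimension 3.
Since 3 < 4, the vectors are linearly dependent.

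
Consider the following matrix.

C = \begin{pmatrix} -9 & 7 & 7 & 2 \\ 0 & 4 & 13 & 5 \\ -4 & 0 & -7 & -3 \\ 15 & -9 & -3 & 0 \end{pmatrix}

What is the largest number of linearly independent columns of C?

Row reduce to echelon form.
R3 ← R3 − (4/9)·R1: [0, -28/9, -91/9, -35/9]
R4 ← R4 + (5/3)·R1: [0, 8/3, 26/3, 10/3]
R3 ← R3 + (7/9)·R2: [0, 0, 0, 0]
R4 ← R4 − (2/3)·R2: [0, 0, 0, 0]
Echelon form has 2 nonzero rows, so rank(C) = 2.
The rank gives the maximum number of linearly independent columns: 2.

2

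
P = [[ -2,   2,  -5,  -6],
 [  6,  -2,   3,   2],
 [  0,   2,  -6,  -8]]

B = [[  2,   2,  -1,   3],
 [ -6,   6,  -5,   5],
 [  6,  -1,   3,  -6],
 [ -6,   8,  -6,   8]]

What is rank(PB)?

2

First compute PB:
[[-10, -35,  13, -14],
 [ 30,  13,   1,   6],
 [  0, -46,  20, -18]]
Now row reduce the product.
R2 ← R2 + (3)·R1: [0, -92, 40, -36]
R3 ← R3 − (1/2)·R2: [0, 0, 0, 0]
2 nonzero rows, so rank(PB) = 2.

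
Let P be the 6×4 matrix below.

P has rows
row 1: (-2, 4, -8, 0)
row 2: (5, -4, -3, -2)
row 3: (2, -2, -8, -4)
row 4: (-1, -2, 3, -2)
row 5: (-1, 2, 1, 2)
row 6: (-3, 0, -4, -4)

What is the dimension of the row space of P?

Row reduce to echelon form.
R2 ← R2 + (5/2)·R1: [0, 6, -23, -2]
R3 ← R3 + R1: [0, 2, -16, -4]
R4 ← R4 − (1/2)·R1: [0, -4, 7, -2]
R5 ← R5 − (1/2)·R1: [0, 0, 5, 2]
R6 ← R6 − (3/2)·R1: [0, -6, 8, -4]
R3 ← R3 − (1/3)·R2: [0, 0, -25/3, -10/3]
R4 ← R4 + (2/3)·R2: [0, 0, -25/3, -10/3]
R6 ← R6 + R2: [0, 0, -15, -6]
R4 ← R4 − R3: [0, 0, 0, 0]
R5 ← R5 + (3/5)·R3: [0, 0, 0, 0]
R6 ← R6 − (9/5)·R3: [0, 0, 0, 0]
Echelon form has 3 nonzero rows, so rank(P) = 3.
The row space has dimension equal to the rank: 3.

3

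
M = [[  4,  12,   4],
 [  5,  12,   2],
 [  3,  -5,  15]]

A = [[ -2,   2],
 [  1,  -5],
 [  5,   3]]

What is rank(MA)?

First compute MA:
[[ 24, -40],
 [ 12, -44],
 [ 64,  76]]
Now row reduce the product.
R2 ← R2 − (1/2)·R1: [0, -24]
R3 ← R3 − (8/3)·R1: [0, 548/3]
R3 ← R3 + (137/18)·R2: [0, 0]
2 nonzero rows, so rank(MA) = 2.

2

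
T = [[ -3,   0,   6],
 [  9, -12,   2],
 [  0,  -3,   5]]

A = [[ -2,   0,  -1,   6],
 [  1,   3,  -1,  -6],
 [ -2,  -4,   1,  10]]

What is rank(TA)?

2

First compute TA:
[[ -6, -24,   9,  42],
 [-34, -44,   5, 146],
 [-13, -29,   8,  68]]
Now row reduce the product.
R2 ← R2 − (17/3)·R1: [0, 92, -46, -92]
R3 ← R3 − (13/6)·R1: [0, 23, -23/2, -23]
R3 ← R3 − (1/4)·R2: [0, 0, 0, 0]
2 nonzero rows, so rank(TA) = 2.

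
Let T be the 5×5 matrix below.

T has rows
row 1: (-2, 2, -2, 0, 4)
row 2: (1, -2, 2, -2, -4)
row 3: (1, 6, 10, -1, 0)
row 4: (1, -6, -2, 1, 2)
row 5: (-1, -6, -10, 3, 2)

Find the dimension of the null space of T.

0

Row reduce to echelon form.
R2 ← R2 + (1/2)·R1: [0, -1, 1, -2, -2]
R3 ← R3 + (1/2)·R1: [0, 7, 9, -1, 2]
R4 ← R4 + (1/2)·R1: [0, -5, -3, 1, 4]
R5 ← R5 − (1/2)·R1: [0, -7, -9, 3, 0]
R3 ← R3 + (7)·R2: [0, 0, 16, -15, -12]
R4 ← R4 − (5)·R2: [0, 0, -8, 11, 14]
R5 ← R5 − (7)·R2: [0, 0, -16, 17, 14]
R4 ← R4 + (1/2)·R3: [0, 0, 0, 7/2, 8]
R5 ← R5 + R3: [0, 0, 0, 2, 2]
R5 ← R5 − (4/7)·R4: [0, 0, 0, 0, -18/7]
5 nonzero rows, so rank(T) = 5.
T has 5 columns; by rank–nullity, nullity = 5 − 5 = 0.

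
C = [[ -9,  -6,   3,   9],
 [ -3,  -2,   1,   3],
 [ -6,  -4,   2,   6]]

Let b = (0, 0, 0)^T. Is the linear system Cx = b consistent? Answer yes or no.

yes

Row reduce the augmented matrix [C | b].
R2 ← R2 − (1/3)·R1: [0, 0, 0, 0, 0]
R3 ← R3 − (2/3)·R1: [0, 0, 0, 0, 0]
The echelon form has 1 nonzero rows, and every pivot lies in the first 4 columns, so rank(C) = rank([C|b]) = 1.
The system is consistent.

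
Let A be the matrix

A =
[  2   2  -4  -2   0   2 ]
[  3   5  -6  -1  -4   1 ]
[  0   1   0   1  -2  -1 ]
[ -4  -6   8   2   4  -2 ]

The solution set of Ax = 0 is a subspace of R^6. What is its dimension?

Row reduce to echelon form.
R2 ← R2 − (3/2)·R1: [0, 2, 0, 2, -4, -2]
R4 ← R4 + (2)·R1: [0, -2, 0, -2, 4, 2]
R3 ← R3 − (1/2)·R2: [0, 0, 0, 0, 0, 0]
R4 ← R4 + R2: [0, 0, 0, 0, 0, 0]
2 nonzero rows, so rank(A) = 2.
A has 6 columns; by rank–nullity, nullity = 6 − 2 = 4.

4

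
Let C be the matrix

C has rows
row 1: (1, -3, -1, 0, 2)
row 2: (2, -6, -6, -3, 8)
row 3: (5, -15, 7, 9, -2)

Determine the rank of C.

2

Row reduce to echelon form.
R2 ← R2 − (2)·R1: [0, 0, -4, -3, 4]
R3 ← R3 − (5)·R1: [0, 0, 12, 9, -12]
R3 ← R3 + (3)·R2: [0, 0, 0, 0, 0]
Echelon form has 2 nonzero rows, so rank(C) = 2.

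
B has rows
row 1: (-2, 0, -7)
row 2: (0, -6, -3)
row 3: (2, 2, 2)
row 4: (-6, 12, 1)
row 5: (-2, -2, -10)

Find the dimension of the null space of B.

0

Row reduce to echelon form.
R3 ← R3 + R1: [0, 2, -5]
R4 ← R4 − (3)·R1: [0, 12, 22]
R5 ← R5 − R1: [0, -2, -3]
R3 ← R3 + (1/3)·R2: [0, 0, -6]
R4 ← R4 + (2)·R2: [0, 0, 16]
R5 ← R5 − (1/3)·R2: [0, 0, -2]
R4 ← R4 + (8/3)·R3: [0, 0, 0]
R5 ← R5 − (1/3)·R3: [0, 0, 0]
3 nonzero rows, so rank(B) = 3.
B has 3 columns; by rank–nullity, nullity = 3 − 3 = 0.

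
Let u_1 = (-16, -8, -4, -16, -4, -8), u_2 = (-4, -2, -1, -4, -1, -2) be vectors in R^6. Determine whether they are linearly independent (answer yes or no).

no

Form the matrix with these vectors as rows and row reduce.
R2 ← R2 − (1/4)·R1: [0, 0, 0, 0, 0, 0]
1 nonzero row, so the 2 vectors span a space of dimension 1.
Since 1 < 2, the vectors are linearly dependent.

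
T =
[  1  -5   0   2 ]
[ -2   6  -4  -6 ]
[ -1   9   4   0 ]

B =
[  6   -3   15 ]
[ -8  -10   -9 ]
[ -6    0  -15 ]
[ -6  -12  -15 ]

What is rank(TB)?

First compute TB:
[[ 34,  23,  30],
 [  0,  18,  66],
 [-102, -87, -156]]
Now row reduce the product.
R3 ← R3 + (3)·R1: [0, -18, -66]
R3 ← R3 + R2: [0, 0, 0]
2 nonzero rows, so rank(TB) = 2.

2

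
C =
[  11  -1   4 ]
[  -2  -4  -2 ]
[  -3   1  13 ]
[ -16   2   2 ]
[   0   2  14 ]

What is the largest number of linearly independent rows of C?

3

Row reduce to echelon form.
R2 ← R2 + (2/11)·R1: [0, -46/11, -14/11]
R3 ← R3 + (3/11)·R1: [0, 8/11, 155/11]
R4 ← R4 + (16/11)·R1: [0, 6/11, 86/11]
R3 ← R3 + (4/23)·R2: [0, 0, 319/23]
R4 ← R4 + (3/23)·R2: [0, 0, 176/23]
R5 ← R5 + (11/23)·R2: [0, 0, 308/23]
R4 ← R4 − (16/29)·R3: [0, 0, 0]
R5 ← R5 − (28/29)·R3: [0, 0, 0]
Echelon form has 3 nonzero rows, so rank(C) = 3.
The rank gives the maximum number of linearly independent rows: 3.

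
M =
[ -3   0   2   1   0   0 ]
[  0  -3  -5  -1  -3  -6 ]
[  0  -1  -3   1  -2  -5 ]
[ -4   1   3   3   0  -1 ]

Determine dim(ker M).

3

Row reduce to echelon form.
R4 ← R4 − (4/3)·R1: [0, 1, 1/3, 5/3, 0, -1]
R3 ← R3 − (1/3)·R2: [0, 0, -4/3, 4/3, -1, -3]
R4 ← R4 + (1/3)·R2: [0, 0, -4/3, 4/3, -1, -3]
R4 ← R4 − R3: [0, 0, 0, 0, 0, 0]
3 nonzero rows, so rank(M) = 3.
M has 6 columns; by rank–nullity, nullity = 6 − 3 = 3.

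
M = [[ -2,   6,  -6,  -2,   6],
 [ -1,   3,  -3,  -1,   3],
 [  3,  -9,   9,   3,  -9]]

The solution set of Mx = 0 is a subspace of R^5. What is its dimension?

4

Row reduce to echelon form.
R2 ← R2 − (1/2)·R1: [0, 0, 0, 0, 0]
R3 ← R3 + (3/2)·R1: [0, 0, 0, 0, 0]
1 nonzero row, so rank(M) = 1.
M has 5 columns; by rank–nullity, nullity = 5 − 1 = 4.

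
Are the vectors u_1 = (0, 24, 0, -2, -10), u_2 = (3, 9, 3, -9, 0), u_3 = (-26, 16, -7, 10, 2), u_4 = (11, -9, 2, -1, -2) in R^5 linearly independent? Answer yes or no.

no

Form the matrix with these vectors as rows and row reduce.
Swap R1 ↔ R2
R3 ← R3 + (26/3)·R1: [0, 94, 19, -68, 2]
R4 ← R4 − (11/3)·R1: [0, -42, -9, 32, -2]
R3 ← R3 − (47/12)·R2: [0, 0, 19, -361/6, 247/6]
R4 ← R4 + (7/4)·R2: [0, 0, -9, 57/2, -39/2]
R4 ← R4 + (9/19)·R3: [0, 0, 0, 0, 0]
3 nonzero rows, so the 4 vectors span a space of dimension 3.
Since 3 < 4, the vectors are linearly dependent.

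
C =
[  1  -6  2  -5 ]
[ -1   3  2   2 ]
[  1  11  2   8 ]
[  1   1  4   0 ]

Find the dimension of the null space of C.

1

Row reduce to echelon form.
R2 ← R2 + R1: [0, -3, 4, -3]
R3 ← R3 − R1: [0, 17, 0, 13]
R4 ← R4 − R1: [0, 7, 2, 5]
R3 ← R3 + (17/3)·R2: [0, 0, 68/3, -4]
R4 ← R4 + (7/3)·R2: [0, 0, 34/3, -2]
R4 ← R4 − (1/2)·R3: [0, 0, 0, 0]
3 nonzero rows, so rank(C) = 3.
C has 4 columns; by rank–nullity, nullity = 4 − 3 = 1.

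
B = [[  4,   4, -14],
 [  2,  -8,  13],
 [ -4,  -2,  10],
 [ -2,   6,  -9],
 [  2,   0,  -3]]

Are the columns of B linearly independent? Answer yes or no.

Row reduce B to echelon form.
R2 ← R2 − (1/2)·R1: [0, -10, 20]
R3 ← R3 + R1: [0, 2, -4]
R4 ← R4 + (1/2)·R1: [0, 8, -16]
R5 ← R5 − (1/2)·R1: [0, -2, 4]
R3 ← R3 + (1/5)·R2: [0, 0, 0]
R4 ← R4 + (4/5)·R2: [0, 0, 0]
R5 ← R5 − (1/5)·R2: [0, 0, 0]
2 pivots among 3 columns.
Only 2 < 3 pivot columns, so the columns are linearly dependent.

no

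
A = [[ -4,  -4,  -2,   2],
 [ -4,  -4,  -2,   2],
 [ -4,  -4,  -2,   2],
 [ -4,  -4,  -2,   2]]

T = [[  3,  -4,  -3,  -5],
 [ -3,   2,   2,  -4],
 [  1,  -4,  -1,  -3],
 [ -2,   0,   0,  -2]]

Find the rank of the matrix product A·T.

1

First compute AT:
[[ -6,  16,   6,  38],
 [ -6,  16,   6,  38],
 [ -6,  16,   6,  38],
 [ -6,  16,   6,  38]]
Now row reduce the product.
R2 ← R2 − R1: [0, 0, 0, 0]
R3 ← R3 − R1: [0, 0, 0, 0]
R4 ← R4 − R1: [0, 0, 0, 0]
1 nonzero row, so rank(AT) = 1.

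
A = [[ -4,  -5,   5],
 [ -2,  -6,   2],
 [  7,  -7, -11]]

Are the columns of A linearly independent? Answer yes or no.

Row reduce A to echelon form.
R2 ← R2 − (1/2)·R1: [0, -7/2, -1/2]
R3 ← R3 + (7/4)·R1: [0, -63/4, -9/4]
R3 ← R3 − (9/2)·R2: [0, 0, 0]
2 pivots among 3 columns.
Only 2 < 3 pivot columns, so the columns are linearly dependent.

no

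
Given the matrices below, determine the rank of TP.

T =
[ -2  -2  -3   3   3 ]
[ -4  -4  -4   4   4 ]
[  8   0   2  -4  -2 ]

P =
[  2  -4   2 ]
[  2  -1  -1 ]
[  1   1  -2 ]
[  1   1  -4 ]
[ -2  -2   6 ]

First compute TP:
[[-14,   4,  10],
 [-24,  12,  12],
 [ 18, -30,  16]]
Now row reduce the product.
R2 ← R2 − (12/7)·R1: [0, 36/7, -36/7]
R3 ← R3 + (9/7)·R1: [0, -174/7, 202/7]
R3 ← R3 + (29/6)·R2: [0, 0, 4]
3 nonzero rows, so rank(TP) = 3.

3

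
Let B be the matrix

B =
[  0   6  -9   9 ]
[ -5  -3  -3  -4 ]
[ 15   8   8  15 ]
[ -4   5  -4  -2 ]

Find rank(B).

Row reduce to echelon form.
Swap R1 ↔ R2
R3 ← R3 + (3)·R1: [0, -1, -1, 3]
R4 ← R4 − (4/5)·R1: [0, 37/5, -8/5, 6/5]
R3 ← R3 + (1/6)·R2: [0, 0, -5/2, 9/2]
R4 ← R4 − (37/30)·R2: [0, 0, 19/2, -99/10]
R4 ← R4 + (19/5)·R3: [0, 0, 0, 36/5]
Echelon form has 4 nonzero rows, so rank(B) = 4.

4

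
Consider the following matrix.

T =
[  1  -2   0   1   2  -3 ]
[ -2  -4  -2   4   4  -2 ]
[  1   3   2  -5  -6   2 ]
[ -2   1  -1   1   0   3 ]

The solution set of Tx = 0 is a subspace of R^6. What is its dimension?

3

Row reduce to echelon form.
R2 ← R2 + (2)·R1: [0, -8, -2, 6, 8, -8]
R3 ← R3 − R1: [0, 5, 2, -6, -8, 5]
R4 ← R4 + (2)·R1: [0, -3, -1, 3, 4, -3]
R3 ← R3 + (5/8)·R2: [0, 0, 3/4, -9/4, -3, 0]
R4 ← R4 − (3/8)·R2: [0, 0, -1/4, 3/4, 1, 0]
R4 ← R4 + (1/3)·R3: [0, 0, 0, 0, 0, 0]
3 nonzero rows, so rank(T) = 3.
T has 6 columns; by rank–nullity, nullity = 6 − 3 = 3.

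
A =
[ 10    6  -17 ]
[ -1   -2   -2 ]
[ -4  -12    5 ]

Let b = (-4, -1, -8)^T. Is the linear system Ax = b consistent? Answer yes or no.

yes

Row reduce the augmented matrix [A | b].
R2 ← R2 + (1/10)·R1: [0, -7/5, -37/10, -7/5]
R3 ← R3 + (2/5)·R1: [0, -48/5, -9/5, -48/5]
R3 ← R3 − (48/7)·R2: [0, 0, 165/7, 0]
The echelon form has 3 nonzero rows, and every pivot lies in the first 3 columns, so rank(A) = rank([A|b]) = 3.
The system is consistent.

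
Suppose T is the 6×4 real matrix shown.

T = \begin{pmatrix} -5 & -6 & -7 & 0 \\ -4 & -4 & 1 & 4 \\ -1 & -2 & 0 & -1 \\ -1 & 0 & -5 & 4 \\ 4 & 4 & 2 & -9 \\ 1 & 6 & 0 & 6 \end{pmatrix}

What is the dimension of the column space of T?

4

Row reduce to echelon form.
R2 ← R2 − (4/5)·R1: [0, 4/5, 33/5, 4]
R3 ← R3 − (1/5)·R1: [0, -4/5, 7/5, -1]
R4 ← R4 − (1/5)·R1: [0, 6/5, -18/5, 4]
R5 ← R5 + (4/5)·R1: [0, -4/5, -18/5, -9]
R6 ← R6 + (1/5)·R1: [0, 24/5, -7/5, 6]
R3 ← R3 + R2: [0, 0, 8, 3]
R4 ← R4 − (3/2)·R2: [0, 0, -27/2, -2]
R5 ← R5 + R2: [0, 0, 3, -5]
R6 ← R6 − (6)·R2: [0, 0, -41, -18]
R4 ← R4 + (27/16)·R3: [0, 0, 0, 49/16]
R5 ← R5 − (3/8)·R3: [0, 0, 0, -49/8]
R6 ← R6 + (41/8)·R3: [0, 0, 0, -21/8]
R5 ← R5 + (2)·R4: [0, 0, 0, 0]
R6 ← R6 + (6/7)·R4: [0, 0, 0, 0]
Echelon form has 4 nonzero rows, so rank(T) = 4.
The column space has dimension equal to the rank: 4.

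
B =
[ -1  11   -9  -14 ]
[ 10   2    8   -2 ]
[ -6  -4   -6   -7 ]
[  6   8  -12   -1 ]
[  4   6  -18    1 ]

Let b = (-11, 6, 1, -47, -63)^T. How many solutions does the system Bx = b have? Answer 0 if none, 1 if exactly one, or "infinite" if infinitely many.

Row reduce the augmented matrix [B | b].
R2 ← R2 + (10)·R1: [0, 112, -82, -142, -104]
R3 ← R3 − (6)·R1: [0, -70, 48, 77, 67]
R4 ← R4 + (6)·R1: [0, 74, -66, -85, -113]
R5 ← R5 + (4)·R1: [0, 50, -54, -55, -107]
R3 ← R3 + (5/8)·R2: [0, 0, -13/4, -47/4, 2]
R4 ← R4 − (37/56)·R2: [0, 0, -331/28, 247/28, -310/7]
R5 ← R5 − (25/56)·R2: [0, 0, -487/28, 235/28, -424/7]
R4 ← R4 − (331/91)·R3: [0, 0, 0, 4692/91, -4692/91]
R5 ← R5 − (487/91)·R3: [0, 0, 0, 6486/91, -6486/91]
R5 ← R5 − (47/34)·R4: [0, 0, 0, 0, 0]
The echelon form has 4 nonzero rows, and every pivot lies in the first 4 columns, so rank(B) = rank([B|b]) = 4.
The system is consistent.
rank = 4 = number of unknowns, so the solution is unique.

1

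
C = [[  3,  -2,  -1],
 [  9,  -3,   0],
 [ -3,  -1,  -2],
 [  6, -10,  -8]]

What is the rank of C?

2

Row reduce to echelon form.
R2 ← R2 − (3)·R1: [0, 3, 3]
R3 ← R3 + R1: [0, -3, -3]
R4 ← R4 − (2)·R1: [0, -6, -6]
R3 ← R3 + R2: [0, 0, 0]
R4 ← R4 + (2)·R2: [0, 0, 0]
Echelon form has 2 nonzero rows, so rank(C) = 2.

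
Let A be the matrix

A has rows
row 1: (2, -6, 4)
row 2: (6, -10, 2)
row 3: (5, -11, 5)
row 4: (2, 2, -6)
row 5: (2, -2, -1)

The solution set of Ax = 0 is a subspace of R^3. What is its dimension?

1

Row reduce to echelon form.
R2 ← R2 − (3)·R1: [0, 8, -10]
R3 ← R3 − (5/2)·R1: [0, 4, -5]
R4 ← R4 − R1: [0, 8, -10]
R5 ← R5 − R1: [0, 4, -5]
R3 ← R3 − (1/2)·R2: [0, 0, 0]
R4 ← R4 − R2: [0, 0, 0]
R5 ← R5 − (1/2)·R2: [0, 0, 0]
2 nonzero rows, so rank(A) = 2.
A has 3 columns; by rank–nullity, nullity = 3 − 2 = 1.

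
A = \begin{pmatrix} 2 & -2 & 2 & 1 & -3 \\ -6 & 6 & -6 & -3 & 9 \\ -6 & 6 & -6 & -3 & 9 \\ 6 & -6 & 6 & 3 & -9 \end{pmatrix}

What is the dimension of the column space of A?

1

Row reduce to echelon form.
R2 ← R2 + (3)·R1: [0, 0, 0, 0, 0]
R3 ← R3 + (3)·R1: [0, 0, 0, 0, 0]
R4 ← R4 − (3)·R1: [0, 0, 0, 0, 0]
Echelon form has 1 nonzero row, so rank(A) = 1.
The column space has dimension equal to the rank: 1.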